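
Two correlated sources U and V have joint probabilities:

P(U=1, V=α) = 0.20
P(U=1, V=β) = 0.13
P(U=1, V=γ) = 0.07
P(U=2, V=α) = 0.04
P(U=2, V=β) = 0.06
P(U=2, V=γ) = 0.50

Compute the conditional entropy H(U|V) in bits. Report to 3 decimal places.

0.633 bits

Marginals: p(U) = (0.4000, 0.6000), p(V) = (0.2400, 0.1900, 0.5700).
H(U|V) = Σ p(V) · H(U|V=·).
  V=α: p=0.2400, H(U|V=α) = 0.6500
  V=β: p=0.1900, H(U|V=β) = 0.8997
  V=γ: p=0.5700, H(U|V=γ) = 0.5374
Weighted sum = 0.633 bits.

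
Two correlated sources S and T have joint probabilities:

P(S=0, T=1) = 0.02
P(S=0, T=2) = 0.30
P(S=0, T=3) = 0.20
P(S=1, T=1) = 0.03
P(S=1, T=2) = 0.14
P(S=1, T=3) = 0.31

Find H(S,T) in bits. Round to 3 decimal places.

2.171 bits

H(S,T) = −Σ p(x,y)·log₂ p(x,y) over all 6 cells.
  cell (0,1): −0.02·log₂0.02 = 0.1129
  cell (0,2): −0.30·log₂0.30 = 0.5211
  cell (0,3): −0.20·log₂0.20 = 0.4644
  cell (1,1): −0.03·log₂0.03 = 0.1518
  cell (1,2): −0.14·log₂0.14 = 0.3971
  cell (1,3): −0.31·log₂0.31 = 0.5238
Sum = 2.171 bits.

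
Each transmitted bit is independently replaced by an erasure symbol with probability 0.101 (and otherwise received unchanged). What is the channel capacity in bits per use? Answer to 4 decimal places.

0.8990 bits

Binary erasure channel: capacity C = 1 − ε.
C = 1 − 0.101 = 0.8990 bits per channel use.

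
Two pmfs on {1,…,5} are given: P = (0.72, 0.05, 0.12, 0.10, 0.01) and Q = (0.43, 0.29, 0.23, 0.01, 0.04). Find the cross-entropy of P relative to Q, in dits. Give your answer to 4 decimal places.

0.5814 dits

H(P,Q) = −Σ p·log₁₀ q.
  −0.72·log₁₀(0.43) = 0.26390
  −0.05·log₁₀(0.29) = 0.02688
  −0.12·log₁₀(0.23) = 0.07659
  −0.10·log₁₀(0.01) = 0.20000
  −0.01·log₁₀(0.04) = 0.01398
H(P,Q) = 0.5814 dits.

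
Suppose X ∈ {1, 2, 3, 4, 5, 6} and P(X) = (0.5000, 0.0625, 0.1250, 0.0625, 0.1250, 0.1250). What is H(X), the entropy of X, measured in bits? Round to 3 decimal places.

H(X) = −Σ p·log₂ p.
  −(0.5000)·log₂(0.5000) = 0.5000
  −(0.0625)·log₂(0.0625) = 0.2500
  −(0.1250)·log₂(0.1250) = 0.3750
  −(0.0625)·log₂(0.0625) = 0.2500
  −(0.1250)·log₂(0.1250) = 0.3750
  −(0.1250)·log₂(0.1250) = 0.3750
Sum: 0.5000 + 0.2500 + 0.3750 + 0.2500 + 0.3750 + 0.3750 = 2.125 bits.

2.125 bits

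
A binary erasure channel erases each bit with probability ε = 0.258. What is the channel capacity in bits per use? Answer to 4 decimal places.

0.7420 bits

Binary erasure channel: capacity C = 1 − ε.
C = 1 − 0.258 = 0.7420 bits per channel use.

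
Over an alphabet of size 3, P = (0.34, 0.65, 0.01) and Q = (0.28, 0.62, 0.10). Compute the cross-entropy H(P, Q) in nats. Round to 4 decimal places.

H(P,Q) = −Σ p·ln q.
  −0.34·ln(0.28) = 0.43281
  −0.65·ln(0.62) = 0.31072
  −0.01·ln(0.10) = 0.02303
H(P,Q) = 0.7666 nats.

0.7666 nats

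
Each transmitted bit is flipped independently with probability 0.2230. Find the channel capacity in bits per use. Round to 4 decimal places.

0.2344 bits

Binary symmetric channel: C = 1 − h₂(ε) where h₂ is the binary entropy function.
h₂(0.2230) = −0.2230·log₂0.2230 − 0.7770·log₂0.7770 = 0.7656.
C = 1 − 0.7656 = 0.2344 bits per channel use.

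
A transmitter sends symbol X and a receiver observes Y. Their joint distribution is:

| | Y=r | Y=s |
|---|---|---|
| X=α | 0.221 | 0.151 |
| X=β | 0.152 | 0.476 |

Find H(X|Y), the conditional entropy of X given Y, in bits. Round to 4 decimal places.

0.8631 bits

Chain rule: H(X|Y) = H(X,Y) − H(Y).
Marginals: p(X) = (0.3720, 0.6280), p(Y) = (0.3730, 0.6270).
H(X,Y) = 1.8160 bits; H(Y) = 0.9529 bits.
H(X|Y) = 1.8160 − 0.9529 = 0.8631 bits.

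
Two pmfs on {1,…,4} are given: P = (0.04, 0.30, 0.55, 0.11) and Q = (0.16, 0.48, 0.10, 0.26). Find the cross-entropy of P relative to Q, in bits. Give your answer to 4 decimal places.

2.4643 bits

H(P,Q) = −Σ p·log₂ q.
  −0.04·log₂(0.16) = 0.10575
  −0.30·log₂(0.48) = 0.31767
  −0.55·log₂(0.10) = 1.82706
  −0.11·log₂(0.26) = 0.21378
H(P,Q) = 2.4643 bits.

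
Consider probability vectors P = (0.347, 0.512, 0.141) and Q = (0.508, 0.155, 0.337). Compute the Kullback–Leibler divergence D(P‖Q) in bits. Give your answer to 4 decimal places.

0.5146 bits

D(P‖Q) = Σ p·log₂(p/q).
  0.347·log₂(0.347/0.508) = -0.19081
  0.512·log₂(0.512/0.155) = 0.88262
  0.141·log₂(0.141/0.337) = -0.17724
D(P‖Q) = 0.5146 bits.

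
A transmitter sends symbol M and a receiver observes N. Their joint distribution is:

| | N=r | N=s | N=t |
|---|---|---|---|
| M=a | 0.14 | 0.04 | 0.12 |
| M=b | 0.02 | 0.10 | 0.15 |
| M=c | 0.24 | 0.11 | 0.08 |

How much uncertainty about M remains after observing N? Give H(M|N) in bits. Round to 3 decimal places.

Marginals: p(M) = (0.3000, 0.2700, 0.4300), p(N) = (0.4000, 0.2500, 0.3500).
H(M|N) = Σ p(N) · H(M|N=·).
  N=r: p=0.4000, H(M|N=r) = 1.1884
  N=s: p=0.2500, H(M|N=s) = 1.4729
  N=t: p=0.3500, H(M|N=t) = 1.5401
Weighted sum = 1.383 bits.

1.383 bits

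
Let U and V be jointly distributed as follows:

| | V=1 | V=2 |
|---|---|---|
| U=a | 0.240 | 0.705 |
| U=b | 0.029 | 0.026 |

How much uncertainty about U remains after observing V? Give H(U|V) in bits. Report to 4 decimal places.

Marginals: p(U) = (0.9450, 0.0550), p(V) = (0.2690, 0.7310).
H(U|V) = Σ p(V) · H(U|V=·).
  V=1: p=0.2690, H(U|V=1) = 0.4933
  V=2: p=0.7310, H(U|V=2) = 0.2216
Weighted sum = 0.2947 bits.

0.2947 bits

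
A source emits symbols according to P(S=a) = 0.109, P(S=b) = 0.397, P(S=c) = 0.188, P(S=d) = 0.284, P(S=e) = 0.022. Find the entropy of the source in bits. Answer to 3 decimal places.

H(S) = −Σ p·log₂ p.
  −(0.109)·log₂(0.109) = 0.3485
  −(0.397)·log₂(0.397) = 0.5291
  −(0.188)·log₂(0.188) = 0.4533
  −(0.284)·log₂(0.284) = 0.5158
  −(0.022)·log₂(0.022) = 0.1211
Sum: 0.3485 + 0.5291 + 0.4533 + 0.5158 + 0.1211 = 1.968 bits.

1.968 bits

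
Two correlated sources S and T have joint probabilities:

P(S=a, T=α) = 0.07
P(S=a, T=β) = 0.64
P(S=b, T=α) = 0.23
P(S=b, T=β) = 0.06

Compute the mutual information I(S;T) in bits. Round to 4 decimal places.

Marginals: p(S) = (0.7100, 0.2900), p(T) = (0.3000, 0.7000).
I(S;T) = H(S) + H(T) − H(S,T).
H(S) = 0.8687, H(T) = 0.8813, H(S,T) = 1.4118.
I(S;T) = 0.8687 + 0.8813 − 1.4118 = 0.3382 bits.

0.3382 bits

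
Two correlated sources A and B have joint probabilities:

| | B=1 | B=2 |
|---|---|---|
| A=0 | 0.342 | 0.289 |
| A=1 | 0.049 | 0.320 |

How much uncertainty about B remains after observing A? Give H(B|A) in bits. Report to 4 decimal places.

0.8363 bits

Chain rule: H(B|A) = H(A,B) − H(A).
Marginals: p(A) = (0.6310, 0.3690), p(B) = (0.3910, 0.6090).
H(A,B) = 1.7862 bits; H(A) = 0.9499 bits.
H(B|A) = 1.7862 − 0.9499 = 0.8363 bits.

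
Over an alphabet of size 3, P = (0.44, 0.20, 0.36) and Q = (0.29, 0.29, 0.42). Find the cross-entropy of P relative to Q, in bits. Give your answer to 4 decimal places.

H(P,Q) = −Σ p·log₂ q.
  −0.44·log₂(0.29) = 0.78579
  −0.20·log₂(0.29) = 0.35718
  −0.36·log₂(0.42) = 0.45055
H(P,Q) = 1.5935 bits.

1.5935 bits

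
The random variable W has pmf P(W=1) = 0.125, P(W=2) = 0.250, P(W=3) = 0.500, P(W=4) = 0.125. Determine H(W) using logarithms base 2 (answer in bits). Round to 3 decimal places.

H(W) = −Σ p·log₂ p.
  −(0.125)·log₂(0.125) = 0.3750
  −(0.250)·log₂(0.250) = 0.5000
  −(0.500)·log₂(0.500) = 0.5000
  −(0.125)·log₂(0.125) = 0.3750
Sum: 0.3750 + 0.5000 + 0.5000 + 0.3750 = 1.750 bits.

1.750 bits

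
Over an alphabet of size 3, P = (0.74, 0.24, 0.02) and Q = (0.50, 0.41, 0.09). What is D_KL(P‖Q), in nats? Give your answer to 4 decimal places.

D(P‖Q) = Σ p·ln(p/q).
  0.74·ln(0.74/0.50) = 0.29011
  0.24·ln(0.24/0.41) = -0.12852
  0.02·ln(0.02/0.09) = -0.03008
D(P‖Q) = 0.1315 nats.

0.1315 nats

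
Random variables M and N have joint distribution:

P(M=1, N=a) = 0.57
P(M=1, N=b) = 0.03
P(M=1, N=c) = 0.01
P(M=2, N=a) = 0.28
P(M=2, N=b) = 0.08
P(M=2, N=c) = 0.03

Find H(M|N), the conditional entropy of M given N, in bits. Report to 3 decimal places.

0.903 bits

Chain rule: H(M|N) = H(M,N) − H(N).
Marginals: p(M) = (0.6100, 0.3900), p(N) = (0.8500, 0.1100, 0.0400).
H(M,N) = 1.6380 bits; H(N) = 0.7353 bits.
H(M|N) = 1.6380 − 0.7353 = 0.903 bits.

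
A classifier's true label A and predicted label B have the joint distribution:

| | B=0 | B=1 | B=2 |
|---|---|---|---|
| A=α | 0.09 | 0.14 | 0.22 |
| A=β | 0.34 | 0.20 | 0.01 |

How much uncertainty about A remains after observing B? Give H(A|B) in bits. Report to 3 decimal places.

0.710 bits

Chain rule: H(A|B) = H(A,B) − H(B).
Marginals: p(A) = (0.4500, 0.5500), p(B) = (0.4300, 0.3400, 0.2300).
H(A,B) = 2.2503 bits; H(B) = 1.5404 bits.
H(A|B) = 2.2503 − 1.5404 = 0.710 bits.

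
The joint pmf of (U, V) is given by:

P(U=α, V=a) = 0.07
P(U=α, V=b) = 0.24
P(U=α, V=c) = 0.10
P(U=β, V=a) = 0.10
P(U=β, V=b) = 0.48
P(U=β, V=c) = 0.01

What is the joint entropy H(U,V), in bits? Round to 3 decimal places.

2.002 bits

H(U,V) = −Σ p(x,y)·log₂ p(x,y) over all 6 cells.
  cell (α,a): −0.07·log₂0.07 = 0.2686
  cell (α,b): −0.24·log₂0.24 = 0.4941
  cell (α,c): −0.10·log₂0.10 = 0.3322
  cell (β,a): −0.10·log₂0.10 = 0.3322
  cell (β,b): −0.48·log₂0.48 = 0.5083
  cell (β,c): −0.01·log₂0.01 = 0.0664
Sum = 2.002 bits.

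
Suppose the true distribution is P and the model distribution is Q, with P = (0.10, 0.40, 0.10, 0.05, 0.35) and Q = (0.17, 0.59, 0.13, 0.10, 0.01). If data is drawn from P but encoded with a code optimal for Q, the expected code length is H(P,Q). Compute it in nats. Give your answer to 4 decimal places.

2.3192 nats

H(P,Q) = −Σ p·ln q.
  −0.10·ln(0.17) = 0.17720
  −0.40·ln(0.59) = 0.21105
  −0.10·ln(0.13) = 0.20402
  −0.05·ln(0.10) = 0.11513
  −0.35·ln(0.01) = 1.61181
H(P,Q) = 2.3192 nats.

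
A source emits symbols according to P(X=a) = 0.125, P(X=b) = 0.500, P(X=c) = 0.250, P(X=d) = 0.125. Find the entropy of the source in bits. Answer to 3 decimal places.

H(X) = −Σ p·log₂ p.
  −(0.125)·log₂(0.125) = 0.3750
  −(0.500)·log₂(0.500) = 0.5000
  −(0.250)·log₂(0.250) = 0.5000
  −(0.125)·log₂(0.125) = 0.3750
Sum: 0.3750 + 0.5000 + 0.5000 + 0.3750 = 1.750 bits.

1.750 bits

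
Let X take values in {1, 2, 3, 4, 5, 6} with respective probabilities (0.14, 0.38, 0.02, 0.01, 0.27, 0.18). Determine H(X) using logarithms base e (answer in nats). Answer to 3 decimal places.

1.429 nats

H(X) = −Σ p·ln p.
  −(0.14)·ln(0.14) = 0.2753
  −(0.38)·ln(0.38) = 0.3677
  −(0.02)·ln(0.02) = 0.0782
  −(0.01)·ln(0.01) = 0.0461
  −(0.27)·ln(0.27) = 0.3535
  −(0.18)·ln(0.18) = 0.3087
Sum: 0.2753 + 0.3677 + 0.0782 + 0.0461 + 0.3535 + 0.3087 = 1.429 nats.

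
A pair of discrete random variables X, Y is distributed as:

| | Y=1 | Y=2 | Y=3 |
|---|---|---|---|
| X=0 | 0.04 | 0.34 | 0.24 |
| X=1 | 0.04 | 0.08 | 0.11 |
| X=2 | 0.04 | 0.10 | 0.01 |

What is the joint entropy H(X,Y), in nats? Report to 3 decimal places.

H(X,Y) = −Σ p(x,y)·ln p(x,y) over all 9 cells.
  cell (0,1): −0.04·ln0.04 = 0.1288
  cell (0,2): −0.34·ln0.34 = 0.3668
  cell (0,3): −0.24·ln0.24 = 0.3425
  cell (1,1): −0.04·ln0.04 = 0.1288
  cell (1,2): −0.08·ln0.08 = 0.2021
  cell (1,3): −0.11·ln0.11 = 0.2428
  cell (2,1): −0.04·ln0.04 = 0.1288
  cell (2,2): −0.10·ln0.10 = 0.2303
  cell (2,3): −0.01·ln0.01 = 0.0461
Sum = 1.817 nats.

1.817 nats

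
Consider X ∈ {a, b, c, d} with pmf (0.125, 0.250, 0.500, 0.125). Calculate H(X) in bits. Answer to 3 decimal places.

1.750 bits

H(X) = −Σ p·log₂ p.
  −(0.125)·log₂(0.125) = 0.3750
  −(0.250)·log₂(0.250) = 0.5000
  −(0.500)·log₂(0.500) = 0.5000
  −(0.125)·log₂(0.125) = 0.3750
Sum: 0.3750 + 0.5000 + 0.5000 + 0.3750 = 1.750 bits.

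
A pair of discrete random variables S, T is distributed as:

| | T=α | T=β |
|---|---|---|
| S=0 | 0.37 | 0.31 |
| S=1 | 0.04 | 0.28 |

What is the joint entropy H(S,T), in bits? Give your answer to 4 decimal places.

1.7545 bits

H(S,T) = −Σ p(x,y)·log₂ p(x,y) over all 4 cells.
  cell (0,α): −0.37·log₂0.37 = 0.53073
  cell (0,β): −0.31·log₂0.31 = 0.52379
  cell (1,α): −0.04·log₂0.04 = 0.18575
  cell (1,β): −0.28·log₂0.28 = 0.51422
Sum = 1.7545 bits.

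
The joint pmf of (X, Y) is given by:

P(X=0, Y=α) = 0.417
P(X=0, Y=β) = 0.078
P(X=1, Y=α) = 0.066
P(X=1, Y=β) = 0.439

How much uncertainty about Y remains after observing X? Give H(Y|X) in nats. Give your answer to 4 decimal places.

Marginals: p(X) = (0.4950, 0.5050), p(Y) = (0.4830, 0.5170).
H(Y|X) = Σ p(X) · H(Y|X=·).
  X=0: p=0.4950, H(Y|X=0) = 0.4356
  X=1: p=0.5050, H(Y|X=1) = 0.3877
Weighted sum = 0.4114 nats.

0.4114 nats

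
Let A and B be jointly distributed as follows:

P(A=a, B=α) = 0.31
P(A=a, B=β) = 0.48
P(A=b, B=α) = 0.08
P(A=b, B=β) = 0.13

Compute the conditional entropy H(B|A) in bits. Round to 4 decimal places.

0.9647 bits

Marginals: p(A) = (0.7900, 0.2100), p(B) = (0.3900, 0.6100).
H(B|A) = Σ p(A) · H(B|A=·).
  A=a: p=0.7900, H(B|A=a) = 0.9663
  A=b: p=0.2100, H(B|A=b) = 0.9587
Weighted sum = 0.9647 bits.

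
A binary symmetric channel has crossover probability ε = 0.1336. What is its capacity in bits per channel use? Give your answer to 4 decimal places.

Binary symmetric channel: C = 1 − h₂(ε) where h₂ is the binary entropy function.
h₂(0.1336) = −0.1336·log₂0.1336 − 0.8664·log₂0.8664 = 0.5672.
C = 1 − 0.5672 = 0.4328 bits per channel use.

0.4328 bits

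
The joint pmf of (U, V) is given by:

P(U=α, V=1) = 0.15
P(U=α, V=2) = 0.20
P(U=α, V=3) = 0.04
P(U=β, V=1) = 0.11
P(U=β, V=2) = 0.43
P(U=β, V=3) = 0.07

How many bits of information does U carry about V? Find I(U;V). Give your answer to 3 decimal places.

0.037 bits

Marginals: p(U) = (0.3900, 0.6100), p(V) = (0.2600, 0.6300, 0.1100).
I(U;V) = H(U) + H(V) − H(U,V).
H(U) = 0.9648, H(V) = 1.2755, H(U,V) = 2.2031.
I(U;V) = 0.9648 + 1.2755 − 2.2031 = 0.037 bits.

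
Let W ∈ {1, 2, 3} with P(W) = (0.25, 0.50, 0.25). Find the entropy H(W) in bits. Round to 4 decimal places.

H(W) = −Σ p·log₂ p.
  −(0.25)·log₂(0.25) = 0.50000
  −(0.50)·log₂(0.50) = 0.50000
  −(0.25)·log₂(0.25) = 0.50000
Sum: 0.50000 + 0.50000 + 0.50000 = 1.5000 bits.

1.5000 bits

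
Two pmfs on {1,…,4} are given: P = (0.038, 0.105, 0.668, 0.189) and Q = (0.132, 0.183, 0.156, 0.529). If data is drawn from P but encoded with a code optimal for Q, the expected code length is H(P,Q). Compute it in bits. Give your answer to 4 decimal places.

H(P,Q) = −Σ p·log₂ q.
  −0.038·log₂(0.132) = 0.11101
  −0.105·log₂(0.183) = 0.25726
  −0.668·log₂(0.156) = 1.79050
  −0.189·log₂(0.529) = 0.17363
H(P,Q) = 2.3324 bits.

2.3324 bits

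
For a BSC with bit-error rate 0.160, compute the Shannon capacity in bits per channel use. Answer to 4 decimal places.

0.3657 bits

Binary symmetric channel: C = 1 − h₂(ε) where h₂ is the binary entropy function.
h₂(0.160) = −0.160·log₂0.160 − 0.840·log₂0.840 = 0.6343.
C = 1 − 0.6343 = 0.3657 bits per channel use.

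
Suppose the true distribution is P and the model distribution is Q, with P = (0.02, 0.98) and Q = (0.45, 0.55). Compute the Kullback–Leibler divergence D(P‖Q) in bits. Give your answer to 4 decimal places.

0.7268 bits

D(P‖Q) = Σ p·log₂(p/q).
  0.02·log₂(0.02/0.45) = -0.08984
  0.98·log₂(0.98/0.55) = 0.81668
D(P‖Q) = 0.7268 bits.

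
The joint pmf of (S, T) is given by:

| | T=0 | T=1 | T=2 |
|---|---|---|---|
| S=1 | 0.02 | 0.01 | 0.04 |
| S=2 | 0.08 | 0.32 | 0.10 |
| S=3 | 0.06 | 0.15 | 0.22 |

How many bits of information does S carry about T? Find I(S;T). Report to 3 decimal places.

Marginals: p(S) = (0.0700, 0.5000, 0.4300), p(T) = (0.1600, 0.4800, 0.3600).
I(S;T) = Σ p(x,y)·log₂[p(x,y)/(p(x)p(y))].
  (1,0): 0.02·log₂(1.7857) = 0.0167
  (1,1): 0.01·log₂(0.2976) = -0.0175
  (1,2): 0.04·log₂(1.5873) = 0.0267
  (2,0): 0.08·log₂(1.0000) = 0.0000
  (2,1): 0.32·log₂(1.3333) = 0.1328
  (2,2): 0.10·log₂(0.5556) = -0.0848
  (3,0): 0.06·log₂(0.8721) = -0.0118
  (3,1): 0.15·log₂(0.7267) = -0.0691
  (3,2): 0.22·log₂(1.4212) = 0.1116
Sum = 0.105 bits.

0.105 bits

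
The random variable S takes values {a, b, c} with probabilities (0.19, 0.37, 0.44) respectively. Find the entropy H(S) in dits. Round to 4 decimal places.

0.4537 dits

H(S) = −Σ p·log₁₀ p.
  −(0.19)·log₁₀(0.19) = 0.13704
  −(0.37)·log₁₀(0.37) = 0.15977
  −(0.44)·log₁₀(0.44) = 0.15688
Sum: 0.13704 + 0.15977 + 0.15688 = 0.4537 dits.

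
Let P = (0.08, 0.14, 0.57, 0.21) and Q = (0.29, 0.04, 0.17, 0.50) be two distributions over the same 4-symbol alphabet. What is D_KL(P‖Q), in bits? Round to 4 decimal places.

D(P‖Q) = Σ p·log₂(p/q).
  0.08·log₂(0.08/0.29) = -0.14864
  0.14·log₂(0.14/0.04) = 0.25303
  0.57·log₂(0.57/0.17) = 0.99489
  0.21·log₂(0.21/0.50) = -0.26282
D(P‖Q) = 0.8365 bits.

0.8365 bits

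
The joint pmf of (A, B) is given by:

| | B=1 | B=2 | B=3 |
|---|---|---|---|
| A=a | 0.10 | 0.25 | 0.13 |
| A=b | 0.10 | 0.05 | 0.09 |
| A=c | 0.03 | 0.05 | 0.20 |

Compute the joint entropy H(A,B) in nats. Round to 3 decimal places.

H(A,B) = −Σ p(x,y)·ln p(x,y) over all 9 cells.
  cell (a,1): −0.10·ln0.10 = 0.2303
  cell (a,2): −0.25·ln0.25 = 0.3466
  cell (a,3): −0.13·ln0.13 = 0.2652
  cell (b,1): −0.10·ln0.10 = 0.2303
  cell (b,2): −0.05·ln0.05 = 0.1498
  cell (b,3): −0.09·ln0.09 = 0.2167
  cell (c,1): −0.03·ln0.03 = 0.1052
  cell (c,2): −0.05·ln0.05 = 0.1498
  cell (c,3): −0.20·ln0.20 = 0.3219
Sum = 2.016 nats.

2.016 nats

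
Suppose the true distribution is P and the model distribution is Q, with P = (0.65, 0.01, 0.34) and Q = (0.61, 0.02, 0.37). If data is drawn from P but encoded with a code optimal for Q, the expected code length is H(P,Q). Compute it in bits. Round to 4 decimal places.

H(P,Q) = −Σ p·log₂ q.
  −0.65·log₂(0.61) = 0.46353
  −0.01·log₂(0.02) = 0.05644
  −0.34·log₂(0.37) = 0.48770
H(P,Q) = 1.0077 bits.

1.0077 bits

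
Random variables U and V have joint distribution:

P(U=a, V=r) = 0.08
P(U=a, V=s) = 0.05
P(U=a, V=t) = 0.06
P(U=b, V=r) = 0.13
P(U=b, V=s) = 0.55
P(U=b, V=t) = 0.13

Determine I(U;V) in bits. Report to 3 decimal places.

Marginals: p(U) = (0.1900, 0.8100), p(V) = (0.2100, 0.6000, 0.1900).
I(U;V) = H(U) + H(V) − H(U,V).
H(U) = 0.7015, H(V) = 1.3702, H(U,V) = 1.9908.
I(U;V) = 0.7015 + 1.3702 − 1.9908 = 0.081 bits.

0.081 bits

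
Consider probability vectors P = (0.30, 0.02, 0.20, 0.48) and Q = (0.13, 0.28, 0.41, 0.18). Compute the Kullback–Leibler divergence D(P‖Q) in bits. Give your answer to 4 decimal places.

0.7579 bits

D(P‖Q) = Σ p·log₂(p/q).
  0.30·log₂(0.30/0.13) = 0.36194
  0.02·log₂(0.02/0.28) = -0.07615
  0.20·log₂(0.20/0.41) = -0.20712
  0.48·log₂(0.48/0.18) = 0.67922
D(P‖Q) = 0.7579 bits.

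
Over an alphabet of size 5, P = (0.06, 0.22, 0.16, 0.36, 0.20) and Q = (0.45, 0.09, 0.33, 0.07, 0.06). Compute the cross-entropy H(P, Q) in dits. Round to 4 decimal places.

0.9880 dits

H(P,Q) = −Σ p·log₁₀ q.
  −0.06·log₁₀(0.45) = 0.02081
  −0.22·log₁₀(0.09) = 0.23007
  −0.16·log₁₀(0.33) = 0.07704
  −0.36·log₁₀(0.07) = 0.41576
  −0.20·log₁₀(0.06) = 0.24437
H(P,Q) = 0.9880 dits.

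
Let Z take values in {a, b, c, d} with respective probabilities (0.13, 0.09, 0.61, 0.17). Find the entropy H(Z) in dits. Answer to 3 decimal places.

0.471 dits

H(Z) = −Σ p·log₁₀ p.
  −(0.13)·log₁₀(0.13) = 0.1152
  −(0.09)·log₁₀(0.09) = 0.0941
  −(0.61)·log₁₀(0.61) = 0.1309
  −(0.17)·log₁₀(0.17) = 0.1308
Sum: 0.1152 + 0.0941 + 0.1309 + 0.1308 = 0.471 dits.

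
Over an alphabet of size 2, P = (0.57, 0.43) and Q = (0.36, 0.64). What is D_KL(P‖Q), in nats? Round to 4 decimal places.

D(P‖Q) = Σ p·ln(p/q).
  0.57·ln(0.57/0.36) = 0.26193
  0.43·ln(0.43/0.64) = -0.17100
D(P‖Q) = 0.0909 nats.

0.0909 nats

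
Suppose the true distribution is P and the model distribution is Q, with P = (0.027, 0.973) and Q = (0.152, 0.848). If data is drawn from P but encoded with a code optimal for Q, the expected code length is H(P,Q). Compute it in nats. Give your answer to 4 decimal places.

H(P,Q) = −Σ p·ln q.
  −0.027·ln(0.152) = 0.05086
  −0.973·ln(0.848) = 0.16042
H(P,Q) = 0.2113 nats.

0.2113 nats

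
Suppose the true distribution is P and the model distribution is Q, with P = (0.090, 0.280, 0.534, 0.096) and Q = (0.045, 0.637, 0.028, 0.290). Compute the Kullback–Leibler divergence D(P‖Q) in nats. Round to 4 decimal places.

1.3004 nats

D(P‖Q) = Σ p·ln(p/q).
  0.090·ln(0.090/0.045) = 0.06238
  0.280·ln(0.280/0.637) = -0.23015
  0.534·ln(0.534/0.028) = 1.57433
  0.096·ln(0.096/0.290) = -0.10613
D(P‖Q) = 1.3004 nats.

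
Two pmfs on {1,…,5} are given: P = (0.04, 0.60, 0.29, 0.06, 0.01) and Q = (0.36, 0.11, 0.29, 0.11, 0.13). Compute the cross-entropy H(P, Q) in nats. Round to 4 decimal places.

H(P,Q) = −Σ p·ln q.
  −0.04·ln(0.36) = 0.04087
  −0.60·ln(0.11) = 1.32436
  −0.29·ln(0.29) = 0.35898
  −0.06·ln(0.11) = 0.13244
  −0.01·ln(0.13) = 0.02040
H(P,Q) = 1.8771 nats.

1.8771 nats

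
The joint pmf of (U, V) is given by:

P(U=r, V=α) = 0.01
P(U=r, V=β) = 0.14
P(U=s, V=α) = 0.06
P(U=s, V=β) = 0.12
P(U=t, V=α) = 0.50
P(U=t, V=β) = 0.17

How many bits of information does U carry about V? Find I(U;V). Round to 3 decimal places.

Marginals: p(U) = (0.1500, 0.1800, 0.6700), p(V) = (0.5700, 0.4300).
I(U;V) = Σ p(x,y)·log₂[p(x,y)/(p(x)p(y))].
  (r,α): 0.01·log₂(0.1170) = -0.0310
  (r,β): 0.14·log₂(2.1705) = 0.1565
  (s,α): 0.06·log₂(0.5848) = -0.0464
  (s,β): 0.12·log₂(1.5504) = 0.0759
  (t,α): 0.50·log₂(1.3092) = 0.1944
  (t,β): 0.17·log₂(0.5901) = -0.1294
Sum = 0.220 bits.

0.220 bits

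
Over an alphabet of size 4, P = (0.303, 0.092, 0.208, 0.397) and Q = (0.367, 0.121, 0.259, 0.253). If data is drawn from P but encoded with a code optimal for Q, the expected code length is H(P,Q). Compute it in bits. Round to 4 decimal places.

1.9111 bits

H(P,Q) = −Σ p·log₂ q.
  −0.303·log₂(0.367) = 0.43818
  −0.092·log₂(0.121) = 0.28032
  −0.208·log₂(0.259) = 0.40539
  −0.397·log₂(0.253) = 0.78717
H(P,Q) = 1.9111 bits.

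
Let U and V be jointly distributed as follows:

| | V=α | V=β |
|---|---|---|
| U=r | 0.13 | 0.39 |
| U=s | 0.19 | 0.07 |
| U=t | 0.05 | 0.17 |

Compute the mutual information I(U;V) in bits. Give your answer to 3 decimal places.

Marginals: p(U) = (0.5200, 0.2600, 0.2200), p(V) = (0.3700, 0.6300).
I(U;V) = H(U) + H(V) − H(U,V).
H(U) = 1.4764, H(V) = 0.9507, H(U,V) = 2.2869.
I(U;V) = 1.4764 + 0.9507 − 2.2869 = 0.140 bits.

0.140 bits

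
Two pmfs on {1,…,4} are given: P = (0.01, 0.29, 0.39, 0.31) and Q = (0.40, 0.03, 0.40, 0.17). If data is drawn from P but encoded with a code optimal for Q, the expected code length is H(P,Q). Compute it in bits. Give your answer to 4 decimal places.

2.7883 bits

H(P,Q) = −Σ p·log₂ q.
  −0.01·log₂(0.40) = 0.01322
  −0.29·log₂(0.03) = 1.46708
  −0.39·log₂(0.40) = 0.51555
  −0.31·log₂(0.17) = 0.79248
H(P,Q) = 2.7883 bits.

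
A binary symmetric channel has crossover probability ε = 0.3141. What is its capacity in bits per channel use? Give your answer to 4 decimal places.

Binary symmetric channel: C = 1 − h₂(ε) where h₂ is the binary entropy function.
h₂(0.3141) = −0.3141·log₂0.3141 − 0.6859·log₂0.6859 = 0.8978.
C = 1 − 0.8978 = 0.1022 bits per channel use.

0.1022 bits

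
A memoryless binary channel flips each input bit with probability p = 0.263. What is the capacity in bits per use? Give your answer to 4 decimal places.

Binary symmetric channel: C = 1 − h₂(ε) where h₂ is the binary entropy function.
h₂(0.263) = −0.263·log₂0.263 − 0.737·log₂0.737 = 0.8312.
C = 1 − 0.8312 = 0.1688 bits per channel use.

0.1688 bits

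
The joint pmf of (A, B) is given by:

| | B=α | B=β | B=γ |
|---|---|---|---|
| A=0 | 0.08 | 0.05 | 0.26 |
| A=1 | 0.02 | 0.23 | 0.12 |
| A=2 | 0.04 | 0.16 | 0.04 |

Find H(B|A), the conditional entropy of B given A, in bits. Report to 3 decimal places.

1.220 bits

Chain rule: H(B|A) = H(A,B) − H(A).
Marginals: p(A) = (0.3900, 0.3700, 0.2400), p(B) = (0.1400, 0.4400, 0.4200).
H(A,B) = 2.7750 bits; H(A) = 1.5547 bits.
H(B|A) = 2.7750 − 1.5547 = 1.220 bits.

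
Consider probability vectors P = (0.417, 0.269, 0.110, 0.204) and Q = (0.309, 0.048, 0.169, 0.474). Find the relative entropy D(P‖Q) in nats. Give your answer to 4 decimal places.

0.3694 nats

D(P‖Q) = Σ p·ln(p/q).
  0.417·ln(0.417/0.309) = 0.12499
  0.269·ln(0.269/0.048) = 0.46362
  0.110·ln(0.110/0.169) = -0.04724
  0.204·ln(0.204/0.474) = -0.17199
D(P‖Q) = 0.3694 nats.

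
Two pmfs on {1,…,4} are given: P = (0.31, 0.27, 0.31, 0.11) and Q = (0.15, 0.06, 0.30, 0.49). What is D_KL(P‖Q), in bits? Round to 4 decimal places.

D(P‖Q) = Σ p·log₂(p/q).
  0.31·log₂(0.31/0.15) = 0.32466
  0.27·log₂(0.27/0.06) = 0.58588
  0.31·log₂(0.31/0.30) = 0.01466
  0.11·log₂(0.11/0.49) = -0.23708
D(P‖Q) = 0.6881 bits.

0.6881 bits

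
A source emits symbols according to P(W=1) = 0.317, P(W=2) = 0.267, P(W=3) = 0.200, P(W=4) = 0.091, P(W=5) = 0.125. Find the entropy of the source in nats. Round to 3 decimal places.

1.517 nats

H(W) = −Σ p·ln p.
  −(0.317)·ln(0.317) = 0.3642
  −(0.267)·ln(0.267) = 0.3526
  −(0.200)·ln(0.200) = 0.3219
  −(0.091)·ln(0.091) = 0.2181
  −(0.125)·ln(0.125) = 0.2599
Sum: 0.3642 + 0.3526 + 0.3219 + 0.2181 + 0.2599 = 1.517 nats.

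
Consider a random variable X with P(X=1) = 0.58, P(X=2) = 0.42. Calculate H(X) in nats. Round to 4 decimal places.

0.6803 nats

H(X) = −Σ p·ln p.
  −(0.58)·ln(0.58) = 0.31594
  −(0.42)·ln(0.42) = 0.36435
Sum: 0.31594 + 0.36435 = 0.6803 nats.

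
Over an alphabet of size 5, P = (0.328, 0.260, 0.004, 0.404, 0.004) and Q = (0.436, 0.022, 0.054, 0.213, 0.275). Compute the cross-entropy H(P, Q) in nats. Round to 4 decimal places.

H(P,Q) = −Σ p·ln q.
  −0.328·ln(0.436) = 0.27228
  −0.260·ln(0.022) = 0.99235
  −0.004·ln(0.054) = 0.01168
  −0.404·ln(0.213) = 0.62477
  −0.004·ln(0.275) = 0.00516
H(P,Q) = 1.9062 nats.

1.9062 nats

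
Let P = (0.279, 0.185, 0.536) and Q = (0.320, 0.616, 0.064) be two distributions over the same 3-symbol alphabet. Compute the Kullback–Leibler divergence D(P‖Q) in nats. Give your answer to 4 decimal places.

0.8783 nats

D(P‖Q) = Σ p·ln(p/q).
  0.279·ln(0.279/0.320) = -0.03825
  0.185·ln(0.185/0.616) = -0.22253
  0.536·ln(0.536/0.064) = 1.13913
D(P‖Q) = 0.8783 nats.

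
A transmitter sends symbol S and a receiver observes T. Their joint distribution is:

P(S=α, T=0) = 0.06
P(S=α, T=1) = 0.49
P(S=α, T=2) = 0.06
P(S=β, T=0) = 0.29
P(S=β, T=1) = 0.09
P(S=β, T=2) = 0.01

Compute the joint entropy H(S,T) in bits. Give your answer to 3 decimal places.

1.888 bits

H(S,T) = −Σ p(x,y)·log₂ p(x,y) over all 6 cells.
  cell (α,0): −0.06·log₂0.06 = 0.2435
  cell (α,1): −0.49·log₂0.49 = 0.5043
  cell (α,2): −0.06·log₂0.06 = 0.2435
  cell (β,0): −0.29·log₂0.29 = 0.5179
  cell (β,1): −0.09·log₂0.09 = 0.3127
  cell (β,2): −0.01·log₂0.01 = 0.0664
Sum = 1.888 bits.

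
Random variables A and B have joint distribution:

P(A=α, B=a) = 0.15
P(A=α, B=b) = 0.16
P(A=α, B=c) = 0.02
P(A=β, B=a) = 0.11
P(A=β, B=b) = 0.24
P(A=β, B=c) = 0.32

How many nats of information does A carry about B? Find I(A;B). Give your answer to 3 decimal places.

0.112 nats

Marginals: p(A) = (0.3300, 0.6700), p(B) = (0.2600, 0.4000, 0.3400).
I(A;B) = Σ p(x,y)·ln[p(x,y)/(p(x)p(y))].
  (α,a): 0.15·ln(1.7483) = 0.0838
  (α,b): 0.16·ln(1.2121) = 0.0308
  (α,c): 0.02·ln(0.1783) = -0.0345
  (β,a): 0.11·ln(0.6315) = -0.0506
  (β,b): 0.24·ln(0.8955) = -0.0265
  (β,c): 0.32·ln(1.4047) = 0.1088
Sum = 0.112 nats.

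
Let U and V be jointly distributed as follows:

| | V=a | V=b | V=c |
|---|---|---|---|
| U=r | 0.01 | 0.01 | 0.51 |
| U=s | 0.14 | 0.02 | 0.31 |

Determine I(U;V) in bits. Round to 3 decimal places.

0.132 bits

Marginals: p(U) = (0.5300, 0.4700), p(V) = (0.1500, 0.0300, 0.8200).
I(U;V) = Σ p(x,y)·log₂[p(x,y)/(p(x)p(y))].
  (r,a): 0.01·log₂(0.1258) = -0.0299
  (r,b): 0.01·log₂(0.6289) = -0.0067
  (r,c): 0.51·log₂(1.1735) = 0.1177
  (s,a): 0.14·log₂(1.9858) = 0.1386
  (s,b): 0.02·log₂(1.4184) = 0.0101
  (s,c): 0.31·log₂(0.8044) = -0.0974
Sum = 0.132 bits.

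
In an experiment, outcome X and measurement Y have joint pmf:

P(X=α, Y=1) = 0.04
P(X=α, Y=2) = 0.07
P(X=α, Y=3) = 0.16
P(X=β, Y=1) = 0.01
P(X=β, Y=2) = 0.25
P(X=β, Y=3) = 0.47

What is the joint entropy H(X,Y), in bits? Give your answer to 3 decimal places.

H(X,Y) = −Σ p(x,y)·log₂ p(x,y) over all 6 cells.
  cell (α,1): −0.04·log₂0.04 = 0.1858
  cell (α,2): −0.07·log₂0.07 = 0.2686
  cell (α,3): −0.16·log₂0.16 = 0.4230
  cell (β,1): −0.01·log₂0.01 = 0.0664
  cell (β,2): −0.25·log₂0.25 = 0.5000
  cell (β,3): −0.47·log₂0.47 = 0.5120
Sum = 1.956 bits.

1.956 bits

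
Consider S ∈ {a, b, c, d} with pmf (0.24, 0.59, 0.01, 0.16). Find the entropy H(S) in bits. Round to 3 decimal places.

1.433 bits

H(S) = −Σ p·log₂ p.
  −(0.24)·log₂(0.24) = 0.4941
  −(0.59)·log₂(0.59) = 0.4491
  −(0.01)·log₂(0.01) = 0.0664
  −(0.16)·log₂(0.16) = 0.4230
Sum: 0.4941 + 0.4491 + 0.0664 + 0.4230 = 1.433 bits.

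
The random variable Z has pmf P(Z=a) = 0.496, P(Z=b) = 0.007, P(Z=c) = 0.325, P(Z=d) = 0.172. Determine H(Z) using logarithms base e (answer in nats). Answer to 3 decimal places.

H(Z) = −Σ p·ln p.
  −(0.496)·ln(0.496) = 0.3478
  −(0.007)·ln(0.007) = 0.0347
  −(0.325)·ln(0.325) = 0.3653
  −(0.172)·ln(0.172) = 0.3028
Sum: 0.3478 + 0.0347 + 0.3653 + 0.3028 = 1.051 nats.

1.051 nats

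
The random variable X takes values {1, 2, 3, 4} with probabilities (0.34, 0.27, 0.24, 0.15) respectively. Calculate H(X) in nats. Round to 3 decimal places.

H(X) = −Σ p·ln p.
  −(0.34)·ln(0.34) = 0.3668
  −(0.27)·ln(0.27) = 0.3535
  −(0.24)·ln(0.24) = 0.3425
  −(0.15)·ln(0.15) = 0.2846
Sum: 0.3668 + 0.3535 + 0.3425 + 0.2846 = 1.347 nats.

1.347 nats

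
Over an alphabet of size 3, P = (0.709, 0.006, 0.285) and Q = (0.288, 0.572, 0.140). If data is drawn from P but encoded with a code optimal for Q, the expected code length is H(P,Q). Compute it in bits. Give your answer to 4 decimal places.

H(P,Q) = −Σ p·log₂ q.
  −0.709·log₂(0.288) = 1.27326
  −0.006·log₂(0.572) = 0.00484
  −0.285·log₂(0.140) = 0.80840
H(P,Q) = 2.0865 bits.

2.0865 bits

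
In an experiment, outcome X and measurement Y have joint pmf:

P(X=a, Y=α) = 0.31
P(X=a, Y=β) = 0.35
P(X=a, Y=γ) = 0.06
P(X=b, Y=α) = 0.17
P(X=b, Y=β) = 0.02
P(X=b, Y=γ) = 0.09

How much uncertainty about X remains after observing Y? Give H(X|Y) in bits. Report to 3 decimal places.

Chain rule: H(X|Y) = H(X,Y) − H(Y).
Marginals: p(X) = (0.7200, 0.2800), p(Y) = (0.4800, 0.3700, 0.1500).
H(X,Y) = 2.1575 bits; H(Y) = 1.4495 bits.
H(X|Y) = 2.1575 − 1.4495 = 0.708 bits.

0.708 bits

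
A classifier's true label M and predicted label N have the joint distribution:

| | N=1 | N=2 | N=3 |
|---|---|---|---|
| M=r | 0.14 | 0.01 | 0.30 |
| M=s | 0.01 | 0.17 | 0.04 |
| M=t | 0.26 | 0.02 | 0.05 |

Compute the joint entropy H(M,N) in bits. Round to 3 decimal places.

2.506 bits

H(M,N) = −Σ p(x,y)·log₂ p(x,y) over all 9 cells.
  cell (r,1): −0.14·log₂0.14 = 0.3971
  cell (r,2): −0.01·log₂0.01 = 0.0664
  cell (r,3): −0.30·log₂0.30 = 0.5211
  cell (s,1): −0.01·log₂0.01 = 0.0664
  cell (s,2): −0.17·log₂0.17 = 0.4346
  cell (s,3): −0.04·log₂0.04 = 0.1858
  cell (t,1): −0.26·log₂0.26 = 0.5053
  cell (t,2): −0.02·log₂0.02 = 0.1129
  cell (t,3): −0.05·log₂0.05 = 0.2161
Sum = 2.506 bits.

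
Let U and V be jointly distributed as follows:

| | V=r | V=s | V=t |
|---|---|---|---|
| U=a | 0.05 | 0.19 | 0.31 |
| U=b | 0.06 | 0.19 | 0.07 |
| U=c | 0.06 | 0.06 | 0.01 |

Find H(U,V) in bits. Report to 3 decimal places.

2.716 bits

H(U,V) = −Σ p(x,y)·log₂ p(x,y) over all 9 cells.
  cell (a,r): −0.05·log₂0.05 = 0.2161
  cell (a,s): −0.19·log₂0.19 = 0.4552
  cell (a,t): −0.31·log₂0.31 = 0.5238
  cell (b,r): −0.06·log₂0.06 = 0.2435
  cell (b,s): −0.19·log₂0.19 = 0.4552
  cell (b,t): −0.07·log₂0.07 = 0.2686
  cell (c,r): −0.06·log₂0.06 = 0.2435
  cell (c,s): −0.06·log₂0.06 = 0.2435
  cell (c,t): −0.01·log₂0.01 = 0.0664
Sum = 2.716 bits.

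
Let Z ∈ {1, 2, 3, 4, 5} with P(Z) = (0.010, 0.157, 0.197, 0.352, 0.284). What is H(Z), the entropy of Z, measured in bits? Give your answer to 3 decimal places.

1.994 bits

H(Z) = −Σ p·log₂ p.
  −(0.010)·log₂(0.010) = 0.0664
  −(0.157)·log₂(0.157) = 0.4194
  −(0.197)·log₂(0.197) = 0.4617
  −(0.352)·log₂(0.352) = 0.5302
  −(0.284)·log₂(0.284) = 0.5158
Sum: 0.0664 + 0.4194 + 0.4617 + 0.5302 + 0.5158 = 1.994 bits.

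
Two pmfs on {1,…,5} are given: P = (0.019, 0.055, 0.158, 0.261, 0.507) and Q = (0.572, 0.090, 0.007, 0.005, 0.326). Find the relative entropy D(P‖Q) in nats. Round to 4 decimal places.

1.6568 nats

D(P‖Q) = Σ p·ln(p/q).
  0.019·ln(0.019/0.572) = -0.06469
  0.055·ln(0.055/0.090) = -0.02709
  0.158·ln(0.158/0.007) = 0.49244
  0.261·ln(0.261/0.005) = 1.03228
  0.507·ln(0.507/0.326) = 0.22390
D(P‖Q) = 1.6568 nats.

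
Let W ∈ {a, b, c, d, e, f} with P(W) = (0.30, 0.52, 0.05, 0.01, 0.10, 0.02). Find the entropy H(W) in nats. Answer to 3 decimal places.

H(W) = −Σ p·ln p.
  −(0.30)·ln(0.30) = 0.3612
  −(0.52)·ln(0.52) = 0.3400
  −(0.05)·ln(0.05) = 0.1498
  −(0.01)·ln(0.01) = 0.0461
  −(0.10)·ln(0.10) = 0.2303
  −(0.02)·ln(0.02) = 0.0782
Sum: 0.3612 + 0.3400 + 0.1498 + 0.0461 + 0.2303 + 0.0782 = 1.206 nats.

1.206 nats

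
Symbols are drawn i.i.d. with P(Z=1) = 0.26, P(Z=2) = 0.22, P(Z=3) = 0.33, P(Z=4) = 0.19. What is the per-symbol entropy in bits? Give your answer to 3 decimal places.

H(Z) = −Σ p·log₂ p.
  −(0.26)·log₂(0.26) = 0.5053
  −(0.22)·log₂(0.22) = 0.4806
  −(0.33)·log₂(0.33) = 0.5278
  −(0.19)·log₂(0.19) = 0.4552
Sum: 0.5053 + 0.4806 + 0.5278 + 0.4552 = 1.969 bits.

1.969 bits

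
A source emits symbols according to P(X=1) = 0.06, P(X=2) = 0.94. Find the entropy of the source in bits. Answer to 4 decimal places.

0.3274 bits

H(X) = −Σ p·log₂ p.
  −(0.06)·log₂(0.06) = 0.24353
  −(0.94)·log₂(0.94) = 0.08391
Sum: 0.24353 + 0.08391 = 0.3274 bits.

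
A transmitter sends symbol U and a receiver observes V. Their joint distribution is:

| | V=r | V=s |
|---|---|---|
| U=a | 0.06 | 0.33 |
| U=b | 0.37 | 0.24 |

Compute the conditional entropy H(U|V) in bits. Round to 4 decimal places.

0.8104 bits

Marginals: p(U) = (0.3900, 0.6100), p(V) = (0.4300, 0.5700).
H(U|V) = Σ p(V) · H(U|V=·).
  V=r: p=0.4300, H(U|V=r) = 0.5830
  V=s: p=0.5700, H(U|V=s) = 0.9819
Weighted sum = 0.8104 bits.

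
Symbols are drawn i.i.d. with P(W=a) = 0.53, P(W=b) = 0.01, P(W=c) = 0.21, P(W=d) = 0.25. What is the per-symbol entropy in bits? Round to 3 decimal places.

1.525 bits

H(W) = −Σ p·log₂ p.
  −(0.53)·log₂(0.53) = 0.4854
  −(0.01)·log₂(0.01) = 0.0664
  −(0.21)·log₂(0.21) = 0.4728
  −(0.25)·log₂(0.25) = 0.5000
Sum: 0.4854 + 0.0664 + 0.4728 + 0.5000 = 1.525 bits.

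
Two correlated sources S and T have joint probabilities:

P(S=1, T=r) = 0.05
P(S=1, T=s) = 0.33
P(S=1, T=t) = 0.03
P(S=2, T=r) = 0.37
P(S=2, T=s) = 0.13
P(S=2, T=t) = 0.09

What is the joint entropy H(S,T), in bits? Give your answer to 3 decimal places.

2.122 bits

H(S,T) = −Σ p(x,y)·log₂ p(x,y) over all 6 cells.
  cell (1,r): −0.05·log₂0.05 = 0.2161
  cell (1,s): −0.33·log₂0.33 = 0.5278
  cell (1,t): −0.03·log₂0.03 = 0.1518
  cell (2,r): −0.37·log₂0.37 = 0.5307
  cell (2,s): −0.13·log₂0.13 = 0.3826
  cell (2,t): −0.09·log₂0.09 = 0.3127
Sum = 2.122 bits.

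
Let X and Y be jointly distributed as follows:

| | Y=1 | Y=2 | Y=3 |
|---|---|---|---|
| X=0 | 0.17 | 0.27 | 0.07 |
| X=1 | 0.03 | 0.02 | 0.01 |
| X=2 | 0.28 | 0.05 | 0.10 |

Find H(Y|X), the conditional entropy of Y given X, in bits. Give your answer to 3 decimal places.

Marginals: p(X) = (0.5100, 0.0600, 0.4300), p(Y) = (0.4800, 0.3400, 0.1800).
H(Y|X) = Σ p(X) · H(Y|X=·).
  X=0: p=0.5100, H(Y|X=0) = 1.4073
  X=1: p=0.0600, H(Y|X=1) = 1.4591
  X=2: p=0.4300, H(Y|X=2) = 1.2534
Weighted sum = 1.344 bits.

1.344 bits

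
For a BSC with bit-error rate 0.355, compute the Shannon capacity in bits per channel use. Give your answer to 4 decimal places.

Binary symmetric channel: C = 1 − h₂(ε) where h₂ is the binary entropy function.
h₂(0.355) = −0.355·log₂0.355 − 0.645·log₂0.645 = 0.9385.
C = 1 − 0.9385 = 0.0615 bits per channel use.

0.0615 bits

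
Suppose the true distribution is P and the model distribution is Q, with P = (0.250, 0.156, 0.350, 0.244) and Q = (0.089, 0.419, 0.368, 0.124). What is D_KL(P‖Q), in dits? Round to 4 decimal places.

D(P‖Q) = Σ p·log₁₀(p/q).
  0.250·log₁₀(0.250/0.089) = 0.11214
  0.156·log₁₀(0.156/0.419) = -0.06694
  0.350·log₁₀(0.350/0.368) = -0.00762
  0.244·log₁₀(0.244/0.124) = 0.07173
D(P‖Q) = 0.1093 dits.

0.1093 dits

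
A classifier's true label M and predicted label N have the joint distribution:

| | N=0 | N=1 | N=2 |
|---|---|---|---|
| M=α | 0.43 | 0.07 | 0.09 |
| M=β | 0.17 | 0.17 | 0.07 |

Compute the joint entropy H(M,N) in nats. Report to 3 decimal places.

1.554 nats

H(M,N) = −Σ p(x,y)·ln p(x,y) over all 6 cells.
  cell (α,0): −0.43·ln0.43 = 0.3629
  cell (α,1): −0.07·ln0.07 = 0.1861
  cell (α,2): −0.09·ln0.09 = 0.2167
  cell (β,0): −0.17·ln0.17 = 0.3012
  cell (β,1): −0.17·ln0.17 = 0.3012
  cell (β,2): −0.07·ln0.07 = 0.1861
Sum = 1.554 nats.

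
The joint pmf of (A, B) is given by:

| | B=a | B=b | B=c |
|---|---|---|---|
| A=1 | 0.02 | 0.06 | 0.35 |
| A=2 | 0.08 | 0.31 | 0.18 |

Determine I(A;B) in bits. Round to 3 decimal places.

Marginals: p(A) = (0.4300, 0.5700), p(B) = (0.1000, 0.3700, 0.5300).
I(A;B) = H(A) + H(B) − H(A,B).
H(A) = 0.9858, H(B) = 1.3484, H(A,B) = 2.1471.
I(A;B) = 0.9858 + 1.3484 − 2.1471 = 0.187 bits.

0.187 bits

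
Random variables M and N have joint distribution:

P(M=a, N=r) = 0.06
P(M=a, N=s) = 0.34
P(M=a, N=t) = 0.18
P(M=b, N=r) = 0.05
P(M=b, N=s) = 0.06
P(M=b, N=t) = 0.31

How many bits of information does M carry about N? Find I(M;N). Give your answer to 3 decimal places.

0.163 bits

Marginals: p(M) = (0.5800, 0.4200), p(N) = (0.1100, 0.4000, 0.4900).
I(M;N) = Σ p(x,y)·log₂[p(x,y)/(p(x)p(y))].
  (a,r): 0.06·log₂(0.9404) = -0.0053
  (a,s): 0.34·log₂(1.4655) = 0.1875
  (a,t): 0.18·log₂(0.6334) = -0.1186
  (b,r): 0.05·log₂(1.0823) = 0.0057
  (b,s): 0.06·log₂(0.3571) = -0.0891
  (b,t): 0.31·log₂(1.5063) = 0.1832
Sum = 0.163 bits.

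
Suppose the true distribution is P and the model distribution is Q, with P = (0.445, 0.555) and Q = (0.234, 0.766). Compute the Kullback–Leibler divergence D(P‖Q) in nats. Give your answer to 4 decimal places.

0.1072 nats

D(P‖Q) = Σ p·ln(p/q).
  0.445·ln(0.445/0.234) = 0.28603
  0.555·ln(0.555/0.766) = -0.17883
D(P‖Q) = 0.1072 nats.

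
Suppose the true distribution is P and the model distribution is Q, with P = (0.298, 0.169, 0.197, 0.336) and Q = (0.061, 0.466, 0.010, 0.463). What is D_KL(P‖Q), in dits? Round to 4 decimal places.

D(P‖Q) = Σ p·log₁₀(p/q).
  0.298·log₁₀(0.298/0.061) = 0.20529
  0.169·log₁₀(0.169/0.466) = -0.07444
  0.197·log₁₀(0.197/0.010) = 0.25501
  0.336·log₁₀(0.336/0.463) = -0.04679
D(P‖Q) = 0.3391 dits.

0.3391 dits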